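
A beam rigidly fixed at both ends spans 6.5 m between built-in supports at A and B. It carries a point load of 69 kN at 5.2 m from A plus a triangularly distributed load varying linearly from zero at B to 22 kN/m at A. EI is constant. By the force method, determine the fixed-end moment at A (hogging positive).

Release both end moments; the primary structure is a simply-supported span AB with redundants M_A and M_B.
End rotations of the released simple span under the applied load (×1/EI):
  at A: point load 69 at a = 5.2: Pab(L + b)/(6LEI) = 93.29/EI
  at B: point load 69 at a = 5.2: Pab(L + a)/(6LEI) = 139.9/EI
  at A: triangular load, peak 22: w₀L³/(45EI) = 134.3/EI
  at B: triangular load, peak 22: 7w₀L³/(360EI) = 117.5/EI
  θ_A0 = 227.5/EI,  θ_B0 = 257.4/EI
Flexibility coefficients: a unit moment at one end gives L/(3EI) there and L/(6EI) at the far end, so f₁₁ = f₂₂ = 2.167/EI and f₁₂ = f₂₁ = 1.083/EI.
Compatibility — zero rotation at each built-in end:
  2.167 M_A + 1.083 M_B = 227.5
  1.083 M_A + 2.167 M_B = 257.4
Solving the pair gives M_A = 60.83 kN·m and M_B = 88.39 kN·m (hogging).

M_A = 60.83 kN·m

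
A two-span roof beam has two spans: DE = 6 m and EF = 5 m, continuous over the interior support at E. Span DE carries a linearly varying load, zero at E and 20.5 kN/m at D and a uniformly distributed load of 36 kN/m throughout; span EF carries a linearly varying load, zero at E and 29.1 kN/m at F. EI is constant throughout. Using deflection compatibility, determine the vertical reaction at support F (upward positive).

R_F = 22.27 kN

Release continuity at E by inserting a hinge; the redundant is the internal moment M_E. The primary structure is two simply-supported spans DE and EF.
Rotations at E on the released spans (each span's end-slope, ×1/EI):
  span DE: triangular load, peak 20.5: 7w₀L³/(360EI) = 86.1/EI
  span DE: UDL 36: wL³/(24EI) = 324/EI
  span EF: triangular load, peak 29.1: 7w₀L³/(360EI) = 70.73/EI
  relative rotation θ_0 = (410.1 + 70.73)/EI = 480.8/EI
A unit hogging moment at E produces rotation L₁/(3EI) + L₂/(3EI) = 3.667/EI.
Slope continuity at E: θ_0 = M_E·3.667/EI, so M_E = 480.8/3.667 = 131.1 kN·m (hogging).
Span EF, ΣM about F: R_E^{EF}·5 = 121.2 + 131.1, so R_E^{EF} = 50.48 kN and R_F = 72.75 − 50.48 = 22.27 kN.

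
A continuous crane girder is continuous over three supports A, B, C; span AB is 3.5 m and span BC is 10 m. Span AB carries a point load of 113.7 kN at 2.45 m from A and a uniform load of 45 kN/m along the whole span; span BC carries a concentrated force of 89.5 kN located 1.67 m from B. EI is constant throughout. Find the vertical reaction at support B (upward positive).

Insert a hinge at B; M_B is the redundant, and each span becomes simply supported.
Rotations at B on the released spans (each span's end-slope, ×1/EI):
  span AB: point load 113.7 at a = 2.45: Pab(L + a)/(6LEI) = 82.87/EI
  span AB: UDL 45: wL³/(24EI) = 80.39/EI
  span BC: point load 89.5 at a = 1.67: Pab(L + b)/(6LEI) = 380.4/EI
  relative rotation θ_0 = (163.3 + 380.4)/EI = 543.6/EI
A unit hogging moment at B produces rotation L₁/(3EI) + L₂/(3EI) = 4.5/EI.
Compatibility: M_B·(L₁+L₂)/(3EI) = θ_0, giving M_B = 120.8 kN·m (hogging).
Span AB, ΣM about A with M_B applied at B: R_B^{AB}·3.5 = 554.2 + 120.8, so R_B^{AB} = 192.9 kN and R_A = 271.2 − 192.9 = 78.34 kN.
Span BC, ΣM about C: R_B^{BC}·10 = 745.5 + 120.8, so R_B^{BC} = 86.63 kN and R_C = 89.5 − 86.63 = 2.866 kN.
R_B = 192.9 + 86.63 = 279.5 kN.

R_B = 279.5 kN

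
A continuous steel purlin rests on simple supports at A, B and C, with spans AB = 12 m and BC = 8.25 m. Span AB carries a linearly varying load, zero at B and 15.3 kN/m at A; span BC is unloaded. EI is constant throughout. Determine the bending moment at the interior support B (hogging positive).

M_B = 76.16 kN·m

Insert a hinge at B; M_B is the redundant, and each span becomes simply supported.
Rotations at B on the released spans (each span's end-slope, ×1/EI):
  span AB: triangular load, peak 15.3: 7w₀L³/(360EI) = 514.1/EI
  relative rotation θ_0 = (514.1 + 0)/EI = 514.1/EI
A unit hogging moment at B produces rotation L₁/(3EI) + L₂/(3EI) = 6.75/EI.
Slope continuity at B: θ_0 = M_B·6.75/EI, so M_B = 514.1/6.75 = 76.16 kN·m (hogging).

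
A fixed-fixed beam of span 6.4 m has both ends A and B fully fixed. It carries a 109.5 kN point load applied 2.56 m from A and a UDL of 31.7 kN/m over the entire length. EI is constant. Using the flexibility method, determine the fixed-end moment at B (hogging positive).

M_B = 175.5 kN·m

Release both end moments; the primary structure is a simply-supported span AB with redundants M_A and M_B.
On the primary (simply-supported) span, the end slopes from the loading are:
  at A: point load 109.5 at a = 2.56: Pab(L + b)/(6LEI) = 287/EI
  at B: point load 109.5 at a = 2.56: Pab(L + a)/(6LEI) = 251.2/EI
  at A: UDL 31.7: wL³/(24EI) = 346.2/EI
  at B: UDL 31.7: wL³/(24EI) = 346.2/EI
  θ_A0 = 633.3/EI,  θ_B0 = 597.4/EI
Flexibility coefficients: a unit moment at one end gives L/(3EI) there and L/(6EI) at the far end, so f₁₁ = f₂₂ = 2.133/EI and f₁₂ = f₂₁ = 1.067/EI.
Compatibility — zero rotation at each built-in end:
  2.133 M_A + 1.067 M_B = 633.3
  1.067 M_A + 2.133 M_B = 597.4
Solving the pair gives M_A = 209.1 kN·m and M_B = 175.5 kN·m (hogging).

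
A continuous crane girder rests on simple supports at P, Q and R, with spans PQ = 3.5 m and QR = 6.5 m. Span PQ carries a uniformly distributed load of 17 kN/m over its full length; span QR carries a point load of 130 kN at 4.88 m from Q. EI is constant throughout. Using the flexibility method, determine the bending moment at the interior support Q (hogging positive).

Release continuity at Q by inserting a hinge; the redundant is the internal moment M_Q. The primary structure is two simply-supported spans PQ and QR.
Discontinuity in slope at Q on the released structure — sum the simple-span end rotations:
  span PQ: UDL 17: wL³/(24EI) = 30.37/EI
  span QR: point load 130 at a = 4.88: Pab(L + b)/(6LEI) = 214/EI
  relative rotation θ_0 = (30.37 + 214)/EI = 244.3/EI
A unit hogging moment at Q produces rotation L₁/(3EI) + L₂/(3EI) = 3.333/EI.
Compatibility: M_Q·(L₁+L₂)/(3EI) = θ_0, giving M_Q = 73.3 kN·m (hogging).

M_Q = 73.3 kN·m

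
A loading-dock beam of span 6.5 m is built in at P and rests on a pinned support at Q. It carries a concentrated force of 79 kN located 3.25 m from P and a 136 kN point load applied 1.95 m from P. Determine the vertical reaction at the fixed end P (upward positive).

Take the reaction at Q as the redundant and release it; the primary structure is a cantilever fixed at P.
Free-end deflection of the primary structure under the applied loading (downward +):
  point load 79 at a = 3.25: Pa²(3L − a)/(6EI) = 2260/EI
  point load 136 at a = 1.95: Pa²(3L − a)/(6EI) = 1513/EI
  δ_0 = 3773/EI
Flexibility coefficient — unit upward force at Q: δ_{QQ} = L³/(3EI) = 91.54/EI.
The prop prevents deflection at Q: R_Q = δ_0/δ_{QQ} = 3773/91.54 = 41.21 kN.
Vertical equilibrium: R_P = ΣP − R_Q = 215 − 41.21 = 173.8 kN.

R_P = 173.8 kN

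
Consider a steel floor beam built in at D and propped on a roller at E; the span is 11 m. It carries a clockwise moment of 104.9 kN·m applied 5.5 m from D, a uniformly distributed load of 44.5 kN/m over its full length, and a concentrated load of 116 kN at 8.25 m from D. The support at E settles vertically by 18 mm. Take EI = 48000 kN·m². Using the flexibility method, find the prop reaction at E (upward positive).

Release the roller at E. Primary structure: cantilever fixed at D.
Primary-structure tip deflection at E by superposition:
  clockwise couple 104.9 at a = 5.5: M₀a(2L − a)/(2EI) = 4760/EI
  UDL 44.5: wL⁴/(8EI) = 81441/EI
  point load 116 at a = 8.25: Pa²(3L − a)/(6EI) = 32568/EI
  δ_0 = 118768/EI
Flexibility coefficient — unit upward force at E: δ_{EE} = L³/(3EI) = 443.7/EI.
With EI = 48000 kN·m²: δ_0 = 2.4743 m and δ_{EE} = 0.009243 m/kN.
Compatibility — the beam at E must follow the support down by 0.018 m: δ_0 − R_E·δ_{EE} = 0.018, so R_E = (2.4743 − 0.018)/0.009243 = 265.7 kN.

R_E = 265.7 kN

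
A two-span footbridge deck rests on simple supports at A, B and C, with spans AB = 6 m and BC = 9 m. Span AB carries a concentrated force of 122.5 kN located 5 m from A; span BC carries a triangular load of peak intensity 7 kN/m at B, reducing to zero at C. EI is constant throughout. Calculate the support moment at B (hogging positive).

M_B = 60.11 kN·m

Insert a hinge at B; M_B is the redundant, and each span becomes simply supported.
Rotations at B on the released spans (each span's end-slope, ×1/EI):
  span AB: point load 122.5 at a = 5: Pab(L + a)/(6LEI) = 187.2/EI
  span BC: triangular load, peak 7: w₀L³/(45EI) = 113.4/EI
  relative rotation θ_0 = (187.2 + 113.4)/EI = 300.6/EI
A unit hogging moment at B produces rotation L₁/(3EI) + L₂/(3EI) = 5/EI.
Compatibility: M_B·(L₁+L₂)/(3EI) = θ_0, giving M_B = 60.11 kN·m (hogging).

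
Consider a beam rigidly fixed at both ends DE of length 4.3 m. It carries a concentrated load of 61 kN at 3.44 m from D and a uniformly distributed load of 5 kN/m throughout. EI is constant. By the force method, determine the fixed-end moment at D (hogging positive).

Take the two fixed-end moments M_D, M_E as redundants; the released structure is the simple span DE.
End rotations of the released simple span under the applied load (×1/EI):
  at D: point load 61 at a = 3.44: Pab(L + b)/(6LEI) = 36.09/EI
  at E: point load 61 at a = 3.44: Pab(L + a)/(6LEI) = 54.14/EI
  at D: UDL 5: wL³/(24EI) = 16.56/EI
  at E: UDL 5: wL³/(24EI) = 16.56/EI
  θ_D0 = 52.66/EI,  θ_E0 = 70.7/EI
Flexibility coefficients: a unit moment at one end gives L/(3EI) there and L/(6EI) at the far end, so f₁₁ = f₂₂ = 1.433/EI and f₁₂ = f₂₁ = 0.7167/EI.
Compatibility — zero rotation at each built-in end:
  1.433 M_D + 0.7167 M_E = 52.66
  0.7167 M_D + 1.433 M_E = 70.7
Solving the pair gives M_D = 16.1 kN·m and M_E = 41.28 kN·m (hogging).

M_D = 16.1 kN·m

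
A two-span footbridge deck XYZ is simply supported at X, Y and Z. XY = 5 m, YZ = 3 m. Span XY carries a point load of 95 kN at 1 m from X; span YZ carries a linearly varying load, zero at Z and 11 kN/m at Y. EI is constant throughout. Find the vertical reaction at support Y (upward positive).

R_Y = 46.52 kN

Insert a hinge at Y; M_Y is the redundant, and each span becomes simply supported.
End slopes at the hinge Y, treating each span as simply supported:
  span XY: point load 95 at a = 1: Pab(L + a)/(6LEI) = 76/EI
  span YZ: triangular load, peak 11: w₀L³/(45EI) = 6.6/EI
  relative rotation θ_0 = (76 + 6.6)/EI = 82.6/EI
A unit hogging moment at Y produces rotation L₁/(3EI) + L₂/(3EI) = 2.667/EI.
Slope continuity at Y: θ_0 = M_Y·2.667/EI, so M_Y = 82.6/2.667 = 30.98 kN·m (hogging).
Span XY, ΣM about X with M_Y applied at Y: R_Y^{XY}·5 = 95 + 30.98, so R_Y^{XY} = 25.2 kN and R_X = 95 − 25.2 = 69.81 kN.
Span YZ, ΣM about Z: R_Y^{YZ}·3 = 33 + 30.98, so R_Y^{YZ} = 21.32 kN and R_Z = 16.5 − 21.32 = -4.825 kN.
R_Y = 25.2 + 21.32 = 46.52 kN.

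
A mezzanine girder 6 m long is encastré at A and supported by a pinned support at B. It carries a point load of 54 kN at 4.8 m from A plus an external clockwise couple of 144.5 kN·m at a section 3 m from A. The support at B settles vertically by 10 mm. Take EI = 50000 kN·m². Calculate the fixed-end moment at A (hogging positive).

Remove the prop at B; the released (primary) structure is a cantilever built in at A.
Deflection at B on the released cantilever, summing each load's contribution:
  point load 54 at a = 4.8: Pa²(3L − a)/(6EI) = 2737/EI
  clockwise couple 144.5 at a = 3: M₀a(2L − a)/(2EI) = 1951/EI
  δ_0 = 4688/EI
Flexibility coefficient — unit upward force at B: δ_{BB} = L³/(3EI) = 72/EI.
With EI = 50000 kN·m²: δ_0 = 0.093758 m and δ_{BB} = 0.00144 m/kN.
Compatibility — the beam at B must follow the support down by 0.01 m: δ_0 − R_B·δ_{BB} = 0.01, so R_B = (0.093758 − 0.01)/0.00144 = 58.17 kN.
Moment equilibrium about A: M_A = Σ(load moments about A) − R_B·L = 403.7 − 58.17×6 = 54.71 kN·m.

M_A = 54.71 kN·m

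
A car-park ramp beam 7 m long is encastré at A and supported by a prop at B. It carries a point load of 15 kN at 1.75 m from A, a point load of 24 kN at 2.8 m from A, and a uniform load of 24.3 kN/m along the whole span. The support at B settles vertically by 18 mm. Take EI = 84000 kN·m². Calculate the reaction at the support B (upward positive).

R_B = 56.84 kN

Take the reaction at B as the redundant and release it; the primary structure is a cantilever fixed at A.
Deflection at B on the released cantilever, summing each load's contribution:
  point load 15 at a = 1.75: Pa²(3L − a)/(6EI) = 147.4/EI
  point load 24 at a = 2.8: Pa²(3L − a)/(6EI) = 570.8/EI
  UDL 24.3: wL⁴/(8EI) = 7293/EI
  δ_0 = 8011/EI
Tip deflection under a unit load at B: L³/(3EI) = 114.3/EI.
With EI = 84000 kN·m²: δ_0 = 0.095371 m and δ_{BB} = 0.001361 m/kN.
Compatibility — the beam at B must follow the support down by 0.018 m: δ_0 − R_B·δ_{BB} = 0.018, so R_B = (0.095371 − 0.018)/0.001361 = 56.84 kN.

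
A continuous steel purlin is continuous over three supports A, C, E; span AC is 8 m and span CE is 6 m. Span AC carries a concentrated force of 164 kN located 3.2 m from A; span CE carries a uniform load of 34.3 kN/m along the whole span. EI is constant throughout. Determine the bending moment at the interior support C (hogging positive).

M_C = 192.1 kN·m

Release continuity at C by inserting a hinge; the redundant is the internal moment M_C. The primary structure is two simply-supported spans AC and CE.
Discontinuity in slope at C on the released structure — sum the simple-span end rotations:
  span AC: point load 164 at a = 3.2: Pab(L + a)/(6LEI) = 587.8/EI
  span CE: UDL 34.3: wL³/(24EI) = 308.7/EI
  relative rotation θ_0 = (587.8 + 308.7)/EI = 896.5/EI
A unit hogging moment at C produces rotation L₁/(3EI) + L₂/(3EI) = 4.667/EI.
Compatibility: M_C·(L₁+L₂)/(3EI) = θ_0, giving M_C = 192.1 kN·m (hogging).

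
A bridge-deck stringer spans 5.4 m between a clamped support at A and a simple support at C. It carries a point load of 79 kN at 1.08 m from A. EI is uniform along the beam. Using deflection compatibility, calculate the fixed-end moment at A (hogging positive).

Take the reaction at C as the redundant and release it; the primary structure is a cantilever fixed at A.
Deflection at C on the released cantilever, summing each load's contribution:
  point load 79 at a = 1.08: Pa²(3L − a)/(6EI) = 232.2/EI
Flexibility coefficient — unit upward force at C: δ_{CC} = L³/(3EI) = 52.49/EI.
Compatibility at C: δ_0 − R_C·δ_{CC} = 0, so R_C = 232.2/52.49 = 4.424 kN.
Moment equilibrium about A: M_A = Σ(load moments about A) − R_C·L = 85.32 − 4.424×5.4 = 61.43 kN·m.

M_A = 61.43 kN·m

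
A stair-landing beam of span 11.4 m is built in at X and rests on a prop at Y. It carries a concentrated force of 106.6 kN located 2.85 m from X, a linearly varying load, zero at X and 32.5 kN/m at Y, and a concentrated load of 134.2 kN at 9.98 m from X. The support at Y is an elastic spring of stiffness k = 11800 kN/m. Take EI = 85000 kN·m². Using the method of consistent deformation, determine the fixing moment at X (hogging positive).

M_X = 575.7 kN·m

Choose R_Y as the redundant. The primary structure is the cantilever fixed at X.
Primary-structure tip deflection at Y by superposition:
  point load 106.6 at a = 2.85: Pa²(3L − a)/(6EI) = 4524/EI
  triangular load, peak 32.5 at the free end: 11w₀L⁴/(120EI) = 50317/EI
  point load 134.2 at a = 9.98: Pa²(3L − a)/(6EI) = 53956/EI
  δ_0 = 108797/EI
Tip deflection under a unit load at Y: L³/(3EI) = 493.8/EI.
With EI = 85000 kN·m²: δ_0 = 1.28 m and δ_{YY} = 0.00581 m/kN.
Compatibility — the spring shortens by R_Y/k under the reaction it provides: δ_0 − R_Y·δ_{YY} = R_Y/k. With 1/k = 0.000085 m/kN, R_Y = δ_0 / (δ_{YY} + 1/k) = 1.28 / (0.00581 + 0.000085) = 217.1 kN.
Moment equilibrium about X: M_X = Σ(load moments about X) − R_Y·L = 3051 − 217.1×11.4 = 575.7 kN·m.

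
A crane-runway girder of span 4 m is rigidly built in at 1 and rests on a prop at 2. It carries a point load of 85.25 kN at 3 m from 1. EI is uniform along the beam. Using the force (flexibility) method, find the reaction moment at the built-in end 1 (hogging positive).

Choose R_2 as the redundant. The primary structure is the cantilever fixed at 1.
Downward deflection at the released point 2 due to the loads:
  point load 85.25 at a = 3: Pa²(3L − a)/(6EI) = 1151/EI
Flexibility coefficient — unit upward force at 2: δ_{22} = L³/(3EI) = 21.33/EI.
The prop prevents deflection at 2: R_2 = δ_0/δ_{22} = 1151/21.33 = 53.95 kN.
Moment equilibrium about 1: M_1 = Σ(load moments about 1) − R_2·L = 255.8 − 53.95×4 = 39.96 kN·m.

M_1 = 39.96 kN·m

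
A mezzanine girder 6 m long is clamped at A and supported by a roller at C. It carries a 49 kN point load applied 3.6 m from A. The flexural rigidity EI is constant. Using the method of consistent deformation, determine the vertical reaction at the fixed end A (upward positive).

R_A = 27.83 kN

Choose R_C as the redundant. The primary structure is the cantilever fixed at A.
Downward deflection at the released point C due to the loads:
  point load 49 at a = 3.6: Pa²(3L − a)/(6EI) = 1524/EI
Flexibility coefficient — unit upward force at C: δ_{CC} = L³/(3EI) = 72/EI.
Compatibility at C: δ_0 − R_C·δ_{CC} = 0, so R_C = 1524/72 = 21.17 kN.
Vertical equilibrium: R_A = ΣP − R_C = 49 − 21.17 = 27.83 kN.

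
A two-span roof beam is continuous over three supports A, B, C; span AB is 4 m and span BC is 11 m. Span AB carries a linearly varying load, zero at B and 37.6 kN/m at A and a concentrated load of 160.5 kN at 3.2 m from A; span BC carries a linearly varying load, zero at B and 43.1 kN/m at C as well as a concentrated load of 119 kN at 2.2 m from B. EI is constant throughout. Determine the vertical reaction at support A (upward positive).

R_A = -16.6 kN

Release continuity at B by inserting a hinge; the redundant is the internal moment M_B. The primary structure is two simply-supported spans AB and BC.
Rotations at B on the released spans (each span's end-slope, ×1/EI):
  span AB: triangular load, peak 37.6: 7w₀L³/(360EI) = 46.79/EI
  span AB: point load 160.5 at a = 3.2: Pab(L + a)/(6LEI) = 123.3/EI
  span BC: triangular load, peak 43.1: 7w₀L³/(360EI) = 1115/EI
  span BC: point load 119 at a = 2.2: Pab(L + b)/(6LEI) = 691.2/EI
  relative rotation θ_0 = (170.1 + 1807)/EI = 1977/EI
A unit hogging moment at B produces rotation L₁/(3EI) + L₂/(3EI) = 5/EI.
Compatibility: M_B·(L₁+L₂)/(3EI) = θ_0, giving M_B = 395.3 kN·m (hogging).
Span AB, ΣM about A with M_B applied at B: R_B^{AB}·4 = 613.9 + 395.3, so R_B^{AB} = 252.3 kN and R_A = 235.7 − 252.3 = -16.6 kN.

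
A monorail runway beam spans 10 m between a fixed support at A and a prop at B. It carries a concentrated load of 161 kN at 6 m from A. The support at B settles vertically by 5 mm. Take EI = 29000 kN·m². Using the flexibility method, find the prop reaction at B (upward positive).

R_B = 69.12 kN

Remove the prop at B; the released (primary) structure is a cantilever built in at A.
Free-end deflection of the primary structure under the applied loading (downward +):
  point load 161 at a = 6: Pa²(3L − a)/(6EI) = 23184/EI
Tip deflection under a unit load at B: L³/(3EI) = 333.3/EI.
With EI = 29000 kN·m²: δ_0 = 0.79945 m and δ_{BB} = 0.011494 m/kN.
Compatibility — the beam at B must follow the support down by 0.005 m: δ_0 − R_B·δ_{BB} = 0.005, so R_B = (0.79945 − 0.005)/0.011494 = 69.12 kN.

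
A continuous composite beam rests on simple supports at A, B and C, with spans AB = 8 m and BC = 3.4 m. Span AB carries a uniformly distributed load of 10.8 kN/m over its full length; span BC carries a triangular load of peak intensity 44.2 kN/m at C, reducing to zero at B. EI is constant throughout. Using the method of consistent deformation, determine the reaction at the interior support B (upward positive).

Release continuity at B by inserting a hinge; the redundant is the internal moment M_B. The primary structure is two simply-supported spans AB and BC.
Discontinuity in slope at B on the released structure — sum the simple-span end rotations:
  span AB: UDL 10.8: wL³/(24EI) = 230.4/EI
  span BC: triangular load, peak 44.2: 7w₀L³/(360EI) = 33.78/EI
  relative rotation θ_0 = (230.4 + 33.78)/EI = 264.2/EI
A unit hogging moment at B produces rotation L₁/(3EI) + L₂/(3EI) = 3.8/EI.
Slope continuity at B: θ_0 = M_B·3.8/EI, so M_B = 264.2/3.8 = 69.52 kN·m (hogging).
Span AB, ΣM about A with M_B applied at B: R_B^{AB}·8 = 345.6 + 69.52, so R_B^{AB} = 51.89 kN and R_A = 86.4 − 51.89 = 34.51 kN.
Span BC, ΣM about C: R_B^{BC}·3.4 = 85.16 + 69.52, so R_B^{BC} = 45.49 kN and R_C = 75.14 − 45.49 = 29.65 kN.
R_B = 51.89 + 45.49 = 97.38 kN.

R_B = 97.38 kN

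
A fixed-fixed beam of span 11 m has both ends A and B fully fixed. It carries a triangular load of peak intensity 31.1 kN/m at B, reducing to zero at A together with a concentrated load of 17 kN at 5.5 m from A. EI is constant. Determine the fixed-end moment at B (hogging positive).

M_B = 211.5 kN·m

Release both end moments; the primary structure is a simply-supported span AB with redundants M_A and M_B.
On the primary (simply-supported) span, the end slopes from the loading are:
  at A: triangular load, peak 31.1: 7w₀L³/(360EI) = 804.9/EI
  at B: triangular load, peak 31.1: w₀L³/(45EI) = 919.9/EI
  at A: point load 17 at a = 5.5: Pab(L + b)/(6LEI) = 128.6/EI
  at B: point load 17 at a = 5.5: Pab(L + a)/(6LEI) = 128.6/EI
  θ_A0 = 933.4/EI,  θ_B0 = 1048/EI
Flexibility coefficients: a unit moment at one end gives L/(3EI) there and L/(6EI) at the far end, so f₁₁ = f₂₂ = 3.667/EI and f₁₂ = f₂₁ = 1.833/EI.
Compatibility — zero rotation at each built-in end:
  3.667 M_A + 1.833 M_B = 933.4
  1.833 M_A + 3.667 M_B = 1048
Solving the pair gives M_A = 148.8 kN·m and M_B = 211.5 kN·m (hogging).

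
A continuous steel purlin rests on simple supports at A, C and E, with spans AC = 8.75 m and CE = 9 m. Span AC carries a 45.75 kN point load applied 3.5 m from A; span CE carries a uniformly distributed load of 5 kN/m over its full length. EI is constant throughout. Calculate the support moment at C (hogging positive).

M_C = 58.82 kN·m

Release continuity at C by inserting a hinge; the redundant is the internal moment M_C. The primary structure is two simply-supported spans AC and CE.
Discontinuity in slope at C on the released structure — sum the simple-span end rotations:
  span AC: point load 45.75 at a = 3.5: Pab(L + a)/(6LEI) = 196.2/EI
  span CE: UDL 5: wL³/(24EI) = 151.9/EI
  relative rotation θ_0 = (196.2 + 151.9)/EI = 348/EI
A unit hogging moment at C produces rotation L₁/(3EI) + L₂/(3EI) = 5.917/EI.
Slope continuity at C: θ_0 = M_C·5.917/EI, so M_C = 348/5.917 = 58.82 kN·m (hogging).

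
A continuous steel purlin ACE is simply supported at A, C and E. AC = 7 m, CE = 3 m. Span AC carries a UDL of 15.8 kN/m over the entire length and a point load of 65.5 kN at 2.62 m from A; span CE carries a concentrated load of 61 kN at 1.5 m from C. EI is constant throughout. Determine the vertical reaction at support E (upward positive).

R_E = -12.73 kN

Insert a hinge at C; M_C is the redundant, and each span becomes simply supported.
Rotations at C on the released spans (each span's end-slope, ×1/EI):
  span AC: UDL 15.8: wL³/(24EI) = 225.8/EI
  span AC: point load 65.5 at a = 2.62: Pab(L + a)/(6LEI) = 172.2/EI
  span CE: point load 61 at a = 1.5: Pab(L + b)/(6LEI) = 34.31/EI
  relative rotation θ_0 = (398 + 34.31)/EI = 432.3/EI
A unit hogging moment at C produces rotation L₁/(3EI) + L₂/(3EI) = 3.333/EI.
Compatibility: M_C·(L₁+L₂)/(3EI) = θ_0, giving M_C = 129.7 kN·m (hogging).
Span CE, ΣM about E: R_C^{CE}·3 = 91.5 + 129.7, so R_C^{CE} = 73.73 kN and R_E = 61 − 73.73 = -12.73 kN.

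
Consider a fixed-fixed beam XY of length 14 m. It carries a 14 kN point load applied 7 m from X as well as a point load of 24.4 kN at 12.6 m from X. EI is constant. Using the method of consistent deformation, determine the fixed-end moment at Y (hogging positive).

Release both end moments; the primary structure is a simply-supported span XY with redundants M_X and M_Y.
End rotations of the released simple span under the applied load (×1/EI):
  at X: point load 14 at a = 7: Pab(L + b)/(6LEI) = 171.5/EI
  at Y: point load 14 at a = 7: Pab(L + a)/(6LEI) = 171.5/EI
  at X: point load 24.4 at a = 12.6: Pab(L + b)/(6LEI) = 78.91/EI
  at Y: point load 24.4 at a = 12.6: Pab(L + a)/(6LEI) = 136.3/EI
  θ_X0 = 250.4/EI,  θ_Y0 = 307.8/EI
Flexibility coefficients: a unit moment at one end gives L/(3EI) there and L/(6EI) at the far end, so f₁₁ = f₂₂ = 4.667/EI and f₁₂ = f₂₁ = 2.333/EI.
Compatibility — zero rotation at each built-in end:
  4.667 M_X + 2.333 M_Y = 250.4
  2.333 M_X + 4.667 M_Y = 307.8
Solving the pair gives M_X = 27.57 kN·m and M_Y = 52.17 kN·m (hogging).

M_Y = 52.17 kN·m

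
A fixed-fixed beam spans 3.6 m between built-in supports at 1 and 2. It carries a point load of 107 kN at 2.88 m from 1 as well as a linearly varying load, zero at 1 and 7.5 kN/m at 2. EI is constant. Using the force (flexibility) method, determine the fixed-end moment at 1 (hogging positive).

M_1 = 15.57 kN·m

Take the two fixed-end moments M_1, M_2 as redundants; the released structure is the simple span 12.
End rotations of the released simple span under the applied load (×1/EI):
  at 1: point load 107 at a = 2.88: Pab(L + b)/(6LEI) = 44.38/EI
  at 2: point load 107 at a = 2.88: Pab(L + a)/(6LEI) = 66.56/EI
  at 1: triangular load, peak 7.5: 7w₀L³/(360EI) = 6.804/EI
  at 2: triangular load, peak 7.5: w₀L³/(45EI) = 7.776/EI
  θ_10 = 51.18/EI,  θ_20 = 74.34/EI
Flexibility coefficients: a unit moment at one end gives L/(3EI) there and L/(6EI) at the far end, so f₁₁ = f₂₂ = 1.2/EI and f₁₂ = f₂₁ = 0.6/EI.
Compatibility — zero rotation at each built-in end:
  1.2 M_1 + 0.6 M_2 = 51.18
  0.6 M_1 + 1.2 M_2 = 74.34
Solving the pair gives M_1 = 15.57 kN·m and M_2 = 54.17 kN·m (hogging).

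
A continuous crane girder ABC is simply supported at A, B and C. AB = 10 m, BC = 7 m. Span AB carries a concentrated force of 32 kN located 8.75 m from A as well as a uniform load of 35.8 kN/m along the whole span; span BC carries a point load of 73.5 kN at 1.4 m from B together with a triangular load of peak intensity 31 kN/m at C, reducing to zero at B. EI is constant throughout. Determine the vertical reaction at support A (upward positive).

R_A = 148 kN

Release continuity at B by inserting a hinge; the redundant is the internal moment M_B. The primary structure is two simply-supported spans AB and BC.
End slopes at the hinge B, treating each span as simply supported:
  span AB: point load 32 at a = 8.75: Pab(L + a)/(6LEI) = 109.4/EI
  span AB: UDL 35.8: wL³/(24EI) = 1492/EI
  span BC: point load 73.5 at a = 1.4: Pab(L + b)/(6LEI) = 172.9/EI
  span BC: triangular load, peak 31: 7w₀L³/(360EI) = 206.8/EI
  relative rotation θ_0 = (1601 + 379.6)/EI = 1981/EI
A unit hogging moment at B produces rotation L₁/(3EI) + L₂/(3EI) = 5.667/EI.
Slope continuity at B: θ_0 = M_B·5.667/EI, so M_B = 1981/5.667 = 349.5 kN·m (hogging).
Span AB, ΣM about A with M_B applied at B: R_B^{AB}·10 = 2070 + 349.5, so R_B^{AB} = 242 kN and R_A = 390 − 242 = 148 kN.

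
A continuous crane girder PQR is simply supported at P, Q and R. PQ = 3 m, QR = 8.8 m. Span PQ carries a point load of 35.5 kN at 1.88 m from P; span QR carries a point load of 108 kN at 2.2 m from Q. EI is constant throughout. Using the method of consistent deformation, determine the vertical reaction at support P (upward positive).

R_P = -27.23 kN

Release continuity at Q by inserting a hinge; the redundant is the internal moment M_Q. The primary structure is two simply-supported spans PQ and QR.
End slopes at the hinge Q, treating each span as simply supported:
  span PQ: point load 35.5 at a = 1.88: Pab(L + a)/(6LEI) = 20.27/EI
  span QR: point load 108 at a = 2.2: Pab(L + b)/(6LEI) = 457.4/EI
  relative rotation θ_0 = (20.27 + 457.4)/EI = 477.6/EI
A unit hogging moment at Q produces rotation L₁/(3EI) + L₂/(3EI) = 3.933/EI.
Compatibility: M_Q·(L₁+L₂)/(3EI) = θ_0, giving M_Q = 121.4 kN·m (hogging).
Span PQ, ΣM about P with M_Q applied at Q: R_Q^{PQ}·3 = 66.74 + 121.4, so R_Q^{PQ} = 62.73 kN and R_P = 35.5 − 62.73 = -27.23 kN.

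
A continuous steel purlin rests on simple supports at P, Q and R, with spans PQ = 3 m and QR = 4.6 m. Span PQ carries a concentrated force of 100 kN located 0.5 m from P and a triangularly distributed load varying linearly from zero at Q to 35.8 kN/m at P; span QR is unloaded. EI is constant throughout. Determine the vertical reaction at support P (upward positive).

Take M_Q as the redundant. Released structure: two simple spans PQ and QR with a hinge at Q.
Rotations at Q on the released spans (each span's end-slope, ×1/EI):
  span PQ: point load 100 at a = 0.5: Pab(L + a)/(6LEI) = 24.31/EI
  span PQ: triangular load, peak 35.8: 7w₀L³/(360EI) = 18.8/EI
  relative rotation θ_0 = (43.1 + 0)/EI = 43.1/EI
A unit hogging moment at Q produces rotation L₁/(3EI) + L₂/(3EI) = 2.533/EI.
Compatibility: M_Q·(L₁+L₂)/(3EI) = θ_0, giving M_Q = 17.01 kN·m (hogging).
Span PQ, ΣM about P with M_Q applied at Q: R_Q^{PQ}·3 = 103.7 + 17.01, so R_Q^{PQ} = 40.24 kN and R_P = 153.7 − 40.24 = 113.5 kN.

R_P = 113.5 kN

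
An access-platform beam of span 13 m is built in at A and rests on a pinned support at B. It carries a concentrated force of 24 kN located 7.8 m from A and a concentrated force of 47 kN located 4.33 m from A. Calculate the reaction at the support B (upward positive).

R_B = 17.32 kN

Release the roller at B. Primary structure: cantilever fixed at A.
Primary-structure tip deflection at B by superposition:
  point load 24 at a = 7.8: Pa²(3L − a)/(6EI) = 7593/EI
  point load 47 at a = 4.33: Pa²(3L − a)/(6EI) = 5092/EI
  δ_0 = 12685/EI
Flexibility coefficient — unit upward force at B: δ_{BB} = L³/(3EI) = 732.3/EI.
Compatibility at B: δ_0 − R_B·δ_{BB} = 0, so R_B = 12685/732.3 = 17.32 kN.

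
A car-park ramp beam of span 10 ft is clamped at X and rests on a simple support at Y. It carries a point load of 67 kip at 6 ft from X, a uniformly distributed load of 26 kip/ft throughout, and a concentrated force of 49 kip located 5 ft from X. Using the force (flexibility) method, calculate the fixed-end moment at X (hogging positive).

M_X = 529.4 kip·ft

Take the reaction at Y as the redundant and release it; the primary structure is a cantilever fixed at X.
Deflection at Y on the released cantilever, summing each load's contribution:
  point load 67 at a = 6: Pa²(3L − a)/(6EI) = 9648/EI
  UDL 26: wL⁴/(8EI) = 32500/EI
  point load 49 at a = 5: Pa²(3L − a)/(6EI) = 5104/EI
  δ_0 = 47252/EI
Tip deflection under a unit load at Y: L³/(3EI) = 333.3/EI.
The prop prevents deflection at Y: R_Y = δ_0/δ_{YY} = 47252/333.3 = 141.8 kip.
Moment equilibrium about X: M_X = Σ(load moments about X) − R_Y·L = 1947 − 141.8×10 = 529.4 kip·ft.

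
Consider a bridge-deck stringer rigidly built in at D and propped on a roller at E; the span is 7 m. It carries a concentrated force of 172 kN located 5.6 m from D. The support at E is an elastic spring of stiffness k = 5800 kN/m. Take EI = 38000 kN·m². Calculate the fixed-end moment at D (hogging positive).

M_D = 161.5 kN·m

Remove the prop at E; the released (primary) structure is a cantilever built in at D.
Downward deflection at the released point E due to the loads:
  point load 172 at a = 5.6: Pa²(3L − a)/(6EI) = 13844/EI
Tip deflection under a unit load at E: L³/(3EI) = 114.3/EI.
With EI = 38000 kN·m²: δ_0 = 0.36433 m and δ_{EE} = 0.003009 m/kN.
Compatibility — the spring shortens by R_E/k under the reaction it provides: δ_0 − R_E·δ_{EE} = R_E/k. With 1/k = 0.000172 m/kN, R_E = δ_0 / (δ_{EE} + 1/k) = 0.36433 / (0.003009 + 0.000172) = 114.5 kN.
Moment equilibrium about D: M_D = Σ(load moments about D) − R_E·L = 963.2 − 114.5×7 = 161.5 kN·m.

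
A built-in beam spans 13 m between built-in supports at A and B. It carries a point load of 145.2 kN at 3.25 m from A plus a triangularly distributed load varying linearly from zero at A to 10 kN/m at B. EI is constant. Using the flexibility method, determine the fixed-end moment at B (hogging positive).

M_B = 173 kN·m

Release both end moments; the primary structure is a simply-supported span AB with redundants M_A and M_B.
End rotations of the released simple span under the applied load (×1/EI):
  at A: point load 145.2 at a = 3.25: Pab(L + b)/(6LEI) = 1342/EI
  at B: point load 145.2 at a = 3.25: Pab(L + a)/(6LEI) = 958.5/EI
  at A: triangular load, peak 10: 7w₀L³/(360EI) = 427.2/EI
  at B: triangular load, peak 10: w₀L³/(45EI) = 488.2/EI
  θ_A0 = 1769/EI,  θ_B0 = 1447/EI
Flexibility coefficients: a unit moment at one end gives L/(3EI) there and L/(6EI) at the far end, so f₁₁ = f₂₂ = 4.333/EI and f₁₂ = f₂₁ = 2.167/EI.
Compatibility — zero rotation at each built-in end:
  4.333 M_A + 2.167 M_B = 1769
  2.167 M_A + 4.333 M_B = 1447
Solving the pair gives M_A = 321.8 kN·m and M_B = 173 kN·m (hogging).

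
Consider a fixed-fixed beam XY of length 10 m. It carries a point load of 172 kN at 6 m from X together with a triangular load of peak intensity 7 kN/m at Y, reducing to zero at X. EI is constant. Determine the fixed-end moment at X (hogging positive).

Release both end moments; the primary structure is a simply-supported span XY with redundants M_X and M_Y.
Simple-span end rotations at X and Y under the given loads:
  at X: point load 172 at a = 6: Pab(L + b)/(6LEI) = 963.2/EI
  at Y: point load 172 at a = 6: Pab(L + a)/(6LEI) = 1101/EI
  at X: triangular load, peak 7: 7w₀L³/(360EI) = 136.1/EI
  at Y: triangular load, peak 7: w₀L³/(45EI) = 155.6/EI
  θ_X0 = 1099/EI,  θ_Y0 = 1256/EI
Flexibility coefficients: a unit moment at one end gives L/(3EI) there and L/(6EI) at the far end, so f₁₁ = f₂₂ = 3.333/EI and f₁₂ = f₂₁ = 1.667/EI.
Compatibility — zero rotation at each built-in end:
  3.333 M_X + 1.667 M_Y = 1099
  1.667 M_X + 3.333 M_Y = 1256
Solving the pair gives M_X = 188.5 kN·m and M_Y = 282.7 kN·m (hogging).

M_X = 188.5 kN·m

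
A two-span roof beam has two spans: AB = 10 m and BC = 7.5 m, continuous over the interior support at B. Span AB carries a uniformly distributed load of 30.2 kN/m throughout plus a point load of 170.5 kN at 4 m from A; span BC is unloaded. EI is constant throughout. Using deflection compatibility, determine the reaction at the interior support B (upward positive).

R_B = 307.7 kN

Insert a hinge at B; M_B is the redundant, and each span becomes simply supported.
End slopes at the hinge B, treating each span as simply supported:
  span AB: UDL 30.2: wL³/(24EI) = 1258/EI
  span AB: point load 170.5 at a = 4: Pab(L + a)/(6LEI) = 954.8/EI
  relative rotation θ_0 = (2213 + 0)/EI = 2213/EI
A unit hogging moment at B produces rotation L₁/(3EI) + L₂/(3EI) = 5.833/EI.
Compatibility: M_B·(L₁+L₂)/(3EI) = θ_0, giving M_B = 379.4 kN·m (hogging).
Span AB, ΣM about A with M_B applied at B: R_B^{AB}·10 = 2192 + 379.4, so R_B^{AB} = 257.1 kN and R_A = 472.5 − 257.1 = 215.4 kN.
Span BC, ΣM about C: R_B^{BC}·7.5 = 0 + 379.4, so R_B^{BC} = 50.59 kN and R_C = 0 − 50.59 = -50.59 kN.
R_B = 257.1 + 50.59 = 307.7 kN.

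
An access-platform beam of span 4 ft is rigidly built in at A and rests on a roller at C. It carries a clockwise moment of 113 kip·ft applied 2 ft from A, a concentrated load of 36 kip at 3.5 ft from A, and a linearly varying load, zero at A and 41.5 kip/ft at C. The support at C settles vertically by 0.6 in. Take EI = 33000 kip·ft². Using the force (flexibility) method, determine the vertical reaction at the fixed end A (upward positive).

R_A = 89.63 kip

Release the roller at C. Primary structure: cantilever fixed at A.
Downward deflection at the released point C due to the loads:
  clockwise couple 113 at a = 2: M₀a(2L − a)/(2EI) = 678/EI
  point load 36 at a = 3.5: Pa²(3L − a)/(6EI) = 624.8/EI
  triangular load, peak 41.5 at the free end: 11w₀L⁴/(120EI) = 973.9/EI
  δ_0 = 2277/EI
Flexibility coefficient — unit upward force at C: δ_{CC} = L³/(3EI) = 21.33/EI.
With EI = 33000 kip·ft²: δ_0 = 0.068988 ft and δ_{CC} = 0.000646 ft/kip.
Compatibility — the beam at C must follow the support down by 0.05 ft: δ_0 − R_C·δ_{CC} = 0.05, so R_C = (0.068988 − 0.05)/0.000646 = 29.37 kip.
Vertical equilibrium: R_A = ΣP − R_C = 119 − 29.37 = 89.63 kip.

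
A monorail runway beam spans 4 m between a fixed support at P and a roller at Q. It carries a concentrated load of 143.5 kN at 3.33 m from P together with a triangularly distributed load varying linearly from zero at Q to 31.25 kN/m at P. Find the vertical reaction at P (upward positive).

R_P = 85.72 kN

Release the roller at Q. Primary structure: cantilever fixed at P.
Free-end deflection of the primary structure under the applied loading (downward +):
  point load 143.5 at a = 3.33: Pa²(3L − a)/(6EI) = 2299/EI
  triangular load, peak 31.25 at the fixed end: w₀L⁴/(30EI) = 266.7/EI
  δ_0 = 2566/EI
Tip deflection under a unit load at Q: L³/(3EI) = 21.33/EI.
Compatibility at Q: δ_0 − R_Q·δ_{QQ} = 0, so R_Q = 2566/21.33 = 120.3 kN.
Vertical equilibrium: R_P = ΣP − R_Q = 206 − 120.3 = 85.72 kN.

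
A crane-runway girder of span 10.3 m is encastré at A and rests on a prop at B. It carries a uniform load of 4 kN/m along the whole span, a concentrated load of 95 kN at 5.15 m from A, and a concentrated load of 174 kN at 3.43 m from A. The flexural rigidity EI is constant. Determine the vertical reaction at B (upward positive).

Release the roller at B. Primary structure: cantilever fixed at A.
Downward deflection at the released point B due to the loads:
  UDL 4: wL⁴/(8EI) = 5628/EI
  point load 95 at a = 5.15: Pa²(3L − a)/(6EI) = 10813/EI
  point load 174 at a = 3.43: Pa²(3L − a)/(6EI) = 9372/EI
  δ_0 = 25813/EI
Flexibility coefficient — unit upward force at B: δ_{BB} = L³/(3EI) = 364.2/EI.
Compatibility at B: δ_0 − R_B·δ_{BB} = 0, so R_B = 25813/364.2 = 70.87 kN.

R_B = 70.87 kN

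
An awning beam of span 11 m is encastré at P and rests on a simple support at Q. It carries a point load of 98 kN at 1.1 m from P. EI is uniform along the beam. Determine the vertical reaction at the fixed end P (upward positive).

Choose R_Q as the redundant. The primary structure is the cantilever fixed at P.
Free-end deflection of the primary structure under the applied loading (downward +):
  point load 98 at a = 1.1: Pa²(3L − a)/(6EI) = 630.5/EI
Tip deflection under a unit load at Q: L³/(3EI) = 443.7/EI.
Compatibility at Q: δ_0 − R_Q·δ_{QQ} = 0, so R_Q = 630.5/443.7 = 1.421 kN.
Vertical equilibrium: R_P = ΣP − R_Q = 98 − 1.421 = 96.58 kN.

R_P = 96.58 kN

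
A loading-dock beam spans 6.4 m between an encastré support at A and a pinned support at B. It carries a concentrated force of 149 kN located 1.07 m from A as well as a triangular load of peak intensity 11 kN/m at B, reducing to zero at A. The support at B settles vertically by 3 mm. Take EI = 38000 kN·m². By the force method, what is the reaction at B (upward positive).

Take the reaction at B as the redundant and release it; the primary structure is a cantilever fixed at A.
Free-end deflection of the primary structure under the applied loading (downward +):
  point load 149 at a = 1.07: Pa²(3L − a)/(6EI) = 515.5/EI
  triangular load, peak 11 at the free end: 11w₀L⁴/(120EI) = 1692/EI
  δ_0 = 2207/EI
Tip deflection under a unit load at B: L³/(3EI) = 87.38/EI.
With EI = 38000 kN·m²: δ_0 = 0.058083 m and δ_{BB} = 0.0023 m/kN.
Compatibility — the beam at B must follow the support down by 0.003 m: δ_0 − R_B·δ_{BB} = 0.003, so R_B = (0.058083 − 0.003)/0.0023 = 23.95 kN.

R_B = 23.95 kN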